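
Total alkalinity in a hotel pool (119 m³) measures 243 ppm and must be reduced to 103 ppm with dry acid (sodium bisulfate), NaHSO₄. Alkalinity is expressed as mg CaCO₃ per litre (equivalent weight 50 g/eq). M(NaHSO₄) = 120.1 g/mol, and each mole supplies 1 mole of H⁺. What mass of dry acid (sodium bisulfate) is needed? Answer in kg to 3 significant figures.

Volume: 119 m³ = 119,000 L.
Alkalinity to neutralize: (243 − 103) = 140 mg/L as CaCO₃ × 119,000 L = 16,660 g as CaCO₃.
Equivalents of H⁺ required: 16,660 ÷ 50 g/eq = 333.2 eq = 333.2 mol NaHSO₄.
Mass of NaHSO₄: 333.2 × 120.1 = 40,020 g.

40.0 kg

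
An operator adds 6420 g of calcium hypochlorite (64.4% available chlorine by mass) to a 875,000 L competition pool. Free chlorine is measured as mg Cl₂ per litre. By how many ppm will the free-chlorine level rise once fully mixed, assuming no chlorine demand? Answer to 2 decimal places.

4.73 ppm

Available chlorine delivered: 6420 g × 0.644 = 4134 g as Cl₂.
Concentration rise: 4134 g / 875,000 L = 4.725 mg/L = 4.73 ppm.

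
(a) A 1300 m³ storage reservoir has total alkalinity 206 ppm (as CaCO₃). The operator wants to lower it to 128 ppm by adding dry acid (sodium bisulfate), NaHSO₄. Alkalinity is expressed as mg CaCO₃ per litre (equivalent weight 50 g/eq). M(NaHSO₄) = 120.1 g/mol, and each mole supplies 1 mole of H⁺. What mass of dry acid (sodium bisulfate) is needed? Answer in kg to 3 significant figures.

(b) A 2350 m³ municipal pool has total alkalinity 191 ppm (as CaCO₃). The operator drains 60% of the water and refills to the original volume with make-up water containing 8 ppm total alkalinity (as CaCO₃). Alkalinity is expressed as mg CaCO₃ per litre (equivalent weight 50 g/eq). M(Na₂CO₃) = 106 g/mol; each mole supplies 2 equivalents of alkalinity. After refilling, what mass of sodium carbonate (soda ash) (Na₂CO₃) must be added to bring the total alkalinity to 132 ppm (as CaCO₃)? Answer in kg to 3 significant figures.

(a) 244 kg; (b) 127 kg

(a) Volume: 1300 m³ = 1,300,000 L.
(a) Alkalinity to neutralize: (206 − 128) = 78 mg/L as CaCO₃ × 1,300,000 L = 101,400 g as CaCO₃.
(a) Equivalents of H⁺ required: 101,400 ÷ 50 g/eq = 2028 eq = 2028 mol NaHSO₄.
(a) Mass of NaHSO₄: 2028 × 120.1 = 243,600 g.

(b) Volume: 2350 m³ = 2,350,000 L.
(b) After draining 60% and refilling: 191 × 0.40 + 8 × 0.60 = 81.2 ppm.
(b) Deficit to target: 132 − 81.2 = 50.8 mg/L.
(b) As CaCO₃: 50.8 mg/L × 2,350,000 L = 119,400 g; ÷ 50 g/eq ÷ 2 = 1194 mol Na₂CO₃.
(b) Mass: 1194 × 106 = 126,500 g.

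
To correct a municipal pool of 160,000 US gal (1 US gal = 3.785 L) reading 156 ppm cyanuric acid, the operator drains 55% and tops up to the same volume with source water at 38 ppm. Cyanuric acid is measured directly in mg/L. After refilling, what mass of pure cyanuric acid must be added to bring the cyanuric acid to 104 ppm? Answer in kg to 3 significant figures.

Volume: 160,000 US gal × 3.785 L/gal = 605,600 L.
After draining 55% and refilling: 156 × 0.45 + 38 × 0.55 = 91.1 ppm.
Deficit to target: 104 − 91.1 = 12.9 mg/L.
Mass: 12.9 mg/L × 605,600 L = 7812 g cyanuric acid.

7.81 kg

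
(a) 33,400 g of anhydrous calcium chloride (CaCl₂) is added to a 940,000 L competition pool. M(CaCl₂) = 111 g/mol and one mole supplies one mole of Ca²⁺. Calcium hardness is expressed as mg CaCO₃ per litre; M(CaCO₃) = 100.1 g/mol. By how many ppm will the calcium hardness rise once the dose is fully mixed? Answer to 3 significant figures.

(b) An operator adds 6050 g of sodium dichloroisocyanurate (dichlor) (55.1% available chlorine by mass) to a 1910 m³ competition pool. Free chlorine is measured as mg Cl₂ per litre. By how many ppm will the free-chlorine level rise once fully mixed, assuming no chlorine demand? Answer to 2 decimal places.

(a) 32.0 ppm; (b) 1.75 ppm

(a) Moles of Ca²⁺: 33,400 g ÷ 111 g/mol = 300.9 mol.
(a) As CaCO₃: 300.9 mol × 100.1 g/mol = 30,120 g.
(a) Rise: 30,120 g / 940,000 L × 1000 = 32.04 mg/L.

(b) Volume: 1910 m³ = 1,910,000 L.
(b) Available chlorine delivered: 6050 g × 0.551 = 3334 g as Cl₂.
(b) Concentration rise: 3334 g / 1,910,000 L = 1.745 mg/L = 1.75 ppm.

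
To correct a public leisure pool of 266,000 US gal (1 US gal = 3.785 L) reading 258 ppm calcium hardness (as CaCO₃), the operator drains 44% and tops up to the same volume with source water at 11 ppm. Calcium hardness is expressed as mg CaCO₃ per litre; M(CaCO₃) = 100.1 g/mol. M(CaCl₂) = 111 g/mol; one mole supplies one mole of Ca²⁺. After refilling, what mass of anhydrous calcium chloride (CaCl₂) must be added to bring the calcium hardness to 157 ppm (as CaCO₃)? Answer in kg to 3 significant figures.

8.57 kg

Volume: 266,000 US gal × 3.785 L/gal = 1,006,810 L.
After draining 44% and refilling: 258 × 0.56 + 11 × 0.44 = 149.32 ppm.
Deficit to target: 157 − 149.32 = 7.68 mg/L.
As CaCO₃: 7.68 mg/L × 1,006,810 L = 7732 g; ÷ 100.1 = 77.25 mol Ca²⁺.
Mass: 77.25 × 111 = 8574 g.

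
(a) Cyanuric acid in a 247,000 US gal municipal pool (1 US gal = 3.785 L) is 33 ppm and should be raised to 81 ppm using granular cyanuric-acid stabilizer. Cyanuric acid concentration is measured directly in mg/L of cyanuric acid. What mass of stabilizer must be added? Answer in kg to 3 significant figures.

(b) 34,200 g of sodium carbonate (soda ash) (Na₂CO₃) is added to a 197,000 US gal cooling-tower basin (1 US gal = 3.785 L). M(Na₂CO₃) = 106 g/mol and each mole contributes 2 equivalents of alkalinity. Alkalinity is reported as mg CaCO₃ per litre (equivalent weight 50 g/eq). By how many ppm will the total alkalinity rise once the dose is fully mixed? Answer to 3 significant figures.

(a) 44.9 kg; (b) 43.3 ppm

(a) Volume: 247,000 US gal × 3.785 L/gal = 934,895 L.
(a) CYA to add: (81 − 33) = 48 mg/L × 934,895 L = 44,870 g cyanuric acid.

(b) Volume: 197,000 US gal × 3.785 L/gal = 745,645 L.
(b) Moles of Na₂CO₃: 34,200 g ÷ 106 g/mol = 322.6 mol → 645.3 eq of alkalinity.
(b) As CaCO₃: 645.3 eq × 50 g/eq = 32,260 g.
(b) Rise: 32,260 g / 745,645 L × 1000 = 43.27 mg/L.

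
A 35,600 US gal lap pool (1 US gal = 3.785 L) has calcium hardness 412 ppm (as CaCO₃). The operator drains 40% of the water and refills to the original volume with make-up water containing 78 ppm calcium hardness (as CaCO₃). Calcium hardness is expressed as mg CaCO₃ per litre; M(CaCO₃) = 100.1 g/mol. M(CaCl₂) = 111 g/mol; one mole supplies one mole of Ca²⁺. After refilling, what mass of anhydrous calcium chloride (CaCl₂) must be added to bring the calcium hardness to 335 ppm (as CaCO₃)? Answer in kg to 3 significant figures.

Volume: 35,600 US gal × 3.785 L/gal = 134,746 L.
After draining 40% and refilling: 412 × 0.60 + 78 × 0.40 = 278.4 ppm.
Deficit to target: 335 − 278.4 = 56.6 mg/L.
As CaCO₃: 56.6 mg/L × 134,746 L = 7627 g; ÷ 100.1 = 76.19 mol Ca²⁺.
Mass: 76.19 × 111 = 8457 g.

8.46 kg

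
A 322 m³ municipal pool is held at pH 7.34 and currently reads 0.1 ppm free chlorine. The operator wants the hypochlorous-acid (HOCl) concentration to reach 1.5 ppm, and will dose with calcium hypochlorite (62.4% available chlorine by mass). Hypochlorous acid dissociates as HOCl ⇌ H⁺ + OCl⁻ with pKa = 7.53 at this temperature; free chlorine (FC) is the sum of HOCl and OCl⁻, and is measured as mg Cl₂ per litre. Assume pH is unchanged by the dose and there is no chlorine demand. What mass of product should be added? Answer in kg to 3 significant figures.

1.22 kg

Volume: 322 m³ = 322,000 L.
[OCl⁻]/[HOCl] = 10^(pH − pKa) = 10^(7.34 − 7.53) = 0.6457; fraction as HOCl = 1/(1 + 0.6457) = 0.6077.
Free chlorine required for 1.5 ppm HOCl: 1.5 / 0.6077 = 2.468 ppm.
FC to add: 2.468 − 0.1 = 2.368 mg/L as Cl₂.
Cl₂ equivalent: 2.368 mg/L × 322,000 L = 762.7 g.
Product at 62.4% available Cl: 762.7 / 0.624 = 1222 g.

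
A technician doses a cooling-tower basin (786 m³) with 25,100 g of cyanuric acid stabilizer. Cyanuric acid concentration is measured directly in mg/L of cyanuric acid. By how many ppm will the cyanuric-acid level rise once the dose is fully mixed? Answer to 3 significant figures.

Volume: 786 m³ = 786,000 L.
Rise: 25,100 g / 786,000 L × 1000 = 31.93 mg/L.

31.9 ppm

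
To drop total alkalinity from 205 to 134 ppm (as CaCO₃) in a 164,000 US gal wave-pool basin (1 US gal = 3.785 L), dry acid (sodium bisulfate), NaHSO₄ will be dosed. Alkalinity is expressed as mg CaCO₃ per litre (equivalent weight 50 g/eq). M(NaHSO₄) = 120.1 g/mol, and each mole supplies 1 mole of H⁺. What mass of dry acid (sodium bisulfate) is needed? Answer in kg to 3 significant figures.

Volume: 164,000 US gal × 3.785 L/gal = 620,740 L.
Alkalinity to neutralize: (205 − 134) = 71 mg/L as CaCO₃ × 620,740 L = 44,070 g as CaCO₃.
Equivalents of H⁺ required: 44,070 ÷ 50 g/eq = 881.5 eq = 881.5 mol NaHSO₄.
Mass of NaHSO₄: 881.5 × 120.1 = 105,900 g.

106 kg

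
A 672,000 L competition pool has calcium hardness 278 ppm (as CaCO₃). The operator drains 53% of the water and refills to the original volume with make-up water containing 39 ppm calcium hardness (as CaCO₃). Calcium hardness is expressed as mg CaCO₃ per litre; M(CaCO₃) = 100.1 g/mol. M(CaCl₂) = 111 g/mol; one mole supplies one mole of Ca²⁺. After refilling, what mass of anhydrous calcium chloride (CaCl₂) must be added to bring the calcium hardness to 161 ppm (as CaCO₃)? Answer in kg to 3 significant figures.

7.21 kg

After draining 53% and refilling: 278 × 0.47 + 39 × 0.53 = 151.33 ppm.
Deficit to target: 161 − 151.33 = 9.67 mg/L.
As CaCO₃: 9.67 mg/L × 672,000 L = 6498 g; ÷ 100.1 = 64.92 mol Ca²⁺.
Mass: 64.92 × 111 = 7206 g.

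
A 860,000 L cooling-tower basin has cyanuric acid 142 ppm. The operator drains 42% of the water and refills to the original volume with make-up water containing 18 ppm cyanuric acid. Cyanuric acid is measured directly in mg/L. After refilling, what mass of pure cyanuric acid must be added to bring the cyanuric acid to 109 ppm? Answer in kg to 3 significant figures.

16.4 kg

After draining 42% and refilling: 142 × 0.58 + 18 × 0.42 = 89.92 ppm.
Deficit to target: 109 − 89.92 = 19.08 mg/L.
Mass: 19.08 mg/L × 860,000 L = 16,410 g cyanuric acid.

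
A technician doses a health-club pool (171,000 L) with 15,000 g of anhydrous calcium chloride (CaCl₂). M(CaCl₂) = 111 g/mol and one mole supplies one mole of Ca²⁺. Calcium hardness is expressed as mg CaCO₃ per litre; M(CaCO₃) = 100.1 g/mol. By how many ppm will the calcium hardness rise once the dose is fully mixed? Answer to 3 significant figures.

Moles of Ca²⁺: 15,000 g ÷ 111 g/mol = 135.1 mol.
As CaCO₃: 135.1 mol × 100.1 g/mol = 13,530 g.
Rise: 13,530 g / 171,000 L × 1000 = 79.11 mg/L.

79.1 ppm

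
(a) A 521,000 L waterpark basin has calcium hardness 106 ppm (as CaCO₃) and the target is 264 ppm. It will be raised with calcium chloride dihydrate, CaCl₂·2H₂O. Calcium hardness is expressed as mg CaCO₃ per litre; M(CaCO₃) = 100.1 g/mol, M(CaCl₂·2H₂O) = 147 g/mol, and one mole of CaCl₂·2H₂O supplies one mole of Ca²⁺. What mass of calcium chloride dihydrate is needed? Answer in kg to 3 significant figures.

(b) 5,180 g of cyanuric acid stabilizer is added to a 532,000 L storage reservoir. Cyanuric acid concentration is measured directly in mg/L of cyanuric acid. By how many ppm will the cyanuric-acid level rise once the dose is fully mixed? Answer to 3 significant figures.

(a) Hardness to add: (264 − 106) = 158 mg/L as CaCO₃ × 521,000 L = 82,320 g as CaCO₃.
(a) Moles of Ca²⁺ (1 mol Ca²⁺ ≡ 1 mol CaCO₃): 82,320 / 100.1 g/mol = 822.4 mol.
(a) Mass of CaCl₂·2H₂O: 822.4 × 147 = 120,900 g.

(b) Rise: 5,180 g / 532,000 L × 1000 = 9.737 mg/L.

(a) 121 kg; (b) 9.74 ppm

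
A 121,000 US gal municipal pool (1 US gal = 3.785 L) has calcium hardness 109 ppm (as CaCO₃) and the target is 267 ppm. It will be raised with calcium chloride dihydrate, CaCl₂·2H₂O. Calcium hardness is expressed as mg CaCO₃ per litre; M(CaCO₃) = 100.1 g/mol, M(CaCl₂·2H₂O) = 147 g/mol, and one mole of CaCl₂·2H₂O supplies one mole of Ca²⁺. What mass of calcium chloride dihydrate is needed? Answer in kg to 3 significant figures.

106 kg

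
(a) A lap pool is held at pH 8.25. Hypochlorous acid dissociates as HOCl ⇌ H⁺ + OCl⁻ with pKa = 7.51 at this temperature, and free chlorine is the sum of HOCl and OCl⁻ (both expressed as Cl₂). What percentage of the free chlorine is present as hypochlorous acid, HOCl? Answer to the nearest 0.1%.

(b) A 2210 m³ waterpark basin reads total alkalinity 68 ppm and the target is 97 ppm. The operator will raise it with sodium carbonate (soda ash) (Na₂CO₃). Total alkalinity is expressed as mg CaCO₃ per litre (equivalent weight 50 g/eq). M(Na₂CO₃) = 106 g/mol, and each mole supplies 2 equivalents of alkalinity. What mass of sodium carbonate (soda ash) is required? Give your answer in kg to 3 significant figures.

(a) 15.4%; (b) 67.9 kg

(a) [OCl⁻]/[HOCl] = 10^(pH − pKa) = 10^(8.25 − 7.51) = 10^0.74 = 5.495.
(a) Fraction as HOCl = 1 / (1 + 5.495) = 0.154.

(b) Volume: 2210 m³ = 2,210,000 L.
(b) Alkalinity to add: (97 − 68) = 29 mg/L as CaCO₃ × 2,210,000 L = 64,090 g as CaCO₃.
(b) Equivalents: 64,090 g ÷ 50 g/eq = 1282 eq.
(b) Each mole of Na₂CO₃ supplies 2 eq, so 1282 / 2 = 640.9 mol.
(b) Mass: 640.9 mol × 106 g/mol = 67,940 g.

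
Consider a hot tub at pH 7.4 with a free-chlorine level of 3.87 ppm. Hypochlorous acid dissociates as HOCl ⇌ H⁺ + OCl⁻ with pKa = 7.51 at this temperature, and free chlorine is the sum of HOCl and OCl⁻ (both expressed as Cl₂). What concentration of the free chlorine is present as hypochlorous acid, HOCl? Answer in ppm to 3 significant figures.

[OCl⁻]/[HOCl] = 10^(pH − pKa) = 10^(7.4 − 7.51) = 10^-0.11 = 0.7762.
Fraction as HOCl = 1 / (1 + 0.7762) = 0.563.
HOCl = 0.563 × 3.87 ppm = 2.179 ppm.

2.18 ppm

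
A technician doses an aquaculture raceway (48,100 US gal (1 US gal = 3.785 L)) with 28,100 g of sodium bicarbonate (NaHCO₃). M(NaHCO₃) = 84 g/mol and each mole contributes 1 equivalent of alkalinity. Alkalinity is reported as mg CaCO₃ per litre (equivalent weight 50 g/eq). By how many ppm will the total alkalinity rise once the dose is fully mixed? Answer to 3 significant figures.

91.9 ppm

Volume: 48,100 US gal × 3.785 L/gal = 182,058 L.
Moles of NaHCO₃: 28,100 g ÷ 84 g/mol = 334.5 mol → 334.5 eq of alkalinity.
As CaCO₃: 334.5 eq × 50 g/eq = 16,730 g.
Rise: 16,730 g / 182,058 L × 1000 = 91.87 mg/L.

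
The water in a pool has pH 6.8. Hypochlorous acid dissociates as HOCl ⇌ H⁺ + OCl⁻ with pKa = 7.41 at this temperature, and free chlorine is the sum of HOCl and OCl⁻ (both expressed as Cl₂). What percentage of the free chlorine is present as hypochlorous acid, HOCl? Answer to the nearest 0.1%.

[OCl⁻]/[HOCl] = 10^(pH − pKa) = 10^(6.8 − 7.41) = 10^-0.61 = 0.2455.
Fraction as HOCl = 1 / (1 + 0.2455) = 0.8029.

80.3%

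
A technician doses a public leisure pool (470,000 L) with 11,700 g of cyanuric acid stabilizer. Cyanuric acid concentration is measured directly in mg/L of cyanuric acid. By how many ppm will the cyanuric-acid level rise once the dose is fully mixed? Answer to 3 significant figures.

24.9 ppm

Rise: 11,700 g / 470,000 L × 1000 = 24.89 mg/L.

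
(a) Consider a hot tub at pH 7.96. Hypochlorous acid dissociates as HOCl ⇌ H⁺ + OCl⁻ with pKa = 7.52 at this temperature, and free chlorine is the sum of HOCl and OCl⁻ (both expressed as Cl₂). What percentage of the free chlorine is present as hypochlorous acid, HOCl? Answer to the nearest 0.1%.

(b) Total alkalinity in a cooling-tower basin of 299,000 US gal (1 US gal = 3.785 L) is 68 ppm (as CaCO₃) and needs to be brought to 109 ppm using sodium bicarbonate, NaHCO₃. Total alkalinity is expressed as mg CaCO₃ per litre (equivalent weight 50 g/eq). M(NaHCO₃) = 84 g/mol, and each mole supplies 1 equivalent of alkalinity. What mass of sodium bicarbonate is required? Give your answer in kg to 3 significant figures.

(a) 26.6%; (b) 78.0 kg

(a) [OCl⁻]/[HOCl] = 10^(pH − pKa) = 10^(7.96 − 7.52) = 10^0.44 = 2.754.
(a) Fraction as HOCl = 1 / (1 + 2.754) = 0.2664.

(b) Volume: 299,000 US gal × 3.785 L/gal = 1,131,715 L.
(b) Alkalinity to add: (109 − 68) = 41 mg/L as CaCO₃ × 1,131,715 L = 46,400 g as CaCO₃.
(b) Equivalents: 46,400 g ÷ 50 g/eq = 928 eq.
(b) NaHCO₃ supplies 1 eq per mole → 928 mol.
(b) Mass: 928 mol × 84 g/mol = 77,950 g.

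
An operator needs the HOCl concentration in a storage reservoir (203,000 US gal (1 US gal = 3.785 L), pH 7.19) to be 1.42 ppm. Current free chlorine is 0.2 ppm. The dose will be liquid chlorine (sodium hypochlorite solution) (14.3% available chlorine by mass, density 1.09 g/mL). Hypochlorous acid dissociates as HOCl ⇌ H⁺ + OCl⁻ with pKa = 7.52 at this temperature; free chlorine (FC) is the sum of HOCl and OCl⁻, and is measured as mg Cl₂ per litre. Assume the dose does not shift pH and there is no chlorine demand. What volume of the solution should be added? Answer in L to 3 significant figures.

Volume: 203,000 US gal × 3.785 L/gal = 768,355 L.
[OCl⁻]/[HOCl] = 10^(pH − pKa) = 10^(7.19 − 7.52) = 0.4677; fraction as HOCl = 1/(1 + 0.4677) = 0.6813.
Free chlorine required for 1.42 ppm HOCl: 1.42 / 0.6813 = 2.084 ppm.
FC to add: 2.084 − 0.2 = 1.884 mg/L as Cl₂.
Cl₂ equivalent: 1.884 mg/L × 768,355 L = 1448 g.
Product at 14.3% available Cl: 1448 / 0.143 = 10,120 g.
Volume: 10,120 g ÷ 1.09 g/mL = 9288 mL.

9.29 L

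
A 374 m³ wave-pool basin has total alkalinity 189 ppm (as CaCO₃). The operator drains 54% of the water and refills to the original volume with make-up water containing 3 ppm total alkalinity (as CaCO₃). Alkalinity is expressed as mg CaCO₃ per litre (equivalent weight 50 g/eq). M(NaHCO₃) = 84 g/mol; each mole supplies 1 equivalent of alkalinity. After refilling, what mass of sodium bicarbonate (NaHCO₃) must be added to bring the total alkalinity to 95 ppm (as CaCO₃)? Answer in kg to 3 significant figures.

4.05 kg

Volume: 374 m³ = 374,000 L.
After draining 54% and refilling: 189 × 0.46 + 3 × 0.54 = 88.56 ppm.
Deficit to target: 95 − 88.56 = 6.44 mg/L.
As CaCO₃: 6.44 mg/L × 374,000 L = 2409 g; ÷ 50 g/eq ÷ 1 = 48.17 mol NaHCO₃.
Mass: 48.17 × 84 = 4046 g.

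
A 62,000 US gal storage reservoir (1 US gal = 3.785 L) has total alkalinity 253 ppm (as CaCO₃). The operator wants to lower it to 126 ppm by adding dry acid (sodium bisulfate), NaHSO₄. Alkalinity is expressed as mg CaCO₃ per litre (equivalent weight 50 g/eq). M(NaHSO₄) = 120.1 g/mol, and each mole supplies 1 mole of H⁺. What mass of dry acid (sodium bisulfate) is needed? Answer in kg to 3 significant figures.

71.6 kg

Volume: 62,000 US gal × 3.785 L/gal = 234,670 L.
Alkalinity to neutralize: (253 − 126) = 127 mg/L as CaCO₃ × 234,670 L = 29,800 g as CaCO₃.
Equivalents of H⁺ required: 29,800 ÷ 50 g/eq = 596.1 eq = 596.1 mol NaHSO₄.
Mass of NaHSO₄: 596.1 × 120.1 = 71,590 g.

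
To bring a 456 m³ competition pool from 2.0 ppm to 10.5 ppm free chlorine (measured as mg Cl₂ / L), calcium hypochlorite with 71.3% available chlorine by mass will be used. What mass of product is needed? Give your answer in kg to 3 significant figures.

5.44 kg

Volume: 456 m³ = 456,000 L.
Chlorine deficit: 10.5 − 2.0 = 8.5 ppm = 8.5 mg/L as Cl₂.
Cl₂ equivalent needed: 8.5 mg/L × 456,000 L = 3,876,000 mg = 3876 g.
Product at 71.3% available chlorine: 3876 / 0.713 = 5436 g.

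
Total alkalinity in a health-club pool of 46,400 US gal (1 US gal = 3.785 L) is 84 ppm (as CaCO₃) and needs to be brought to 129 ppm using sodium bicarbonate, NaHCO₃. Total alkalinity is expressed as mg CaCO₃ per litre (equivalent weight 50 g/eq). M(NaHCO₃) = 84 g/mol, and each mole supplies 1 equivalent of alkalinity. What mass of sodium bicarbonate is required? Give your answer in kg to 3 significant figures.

13.3 kg

Volume: 46,400 US gal × 3.785 L/gal = 175,624 L.
Alkalinity to add: (129 − 84) = 45 mg/L as CaCO₃ × 175,624 L = 7903 g as CaCO₃.
Equivalents: 7903 g ÷ 50 g/eq = 158.1 eq.
NaHCO₃ supplies 1 eq per mole → 158.1 mol.
Mass: 158.1 mol × 84 g/mol = 13,280 g.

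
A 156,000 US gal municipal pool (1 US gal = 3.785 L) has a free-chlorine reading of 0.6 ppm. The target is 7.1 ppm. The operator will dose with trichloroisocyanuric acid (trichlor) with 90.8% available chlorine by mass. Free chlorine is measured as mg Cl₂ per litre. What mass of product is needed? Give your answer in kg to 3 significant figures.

Volume: 156,000 US gal × 3.785 L/gal = 590,460 L.
Chlorine deficit: 7.1 − 0.6 = 6.5 ppm = 6.5 mg/L as Cl₂.
Cl₂ equivalent needed: 6.5 mg/L × 590,460 L = 3,838,000 mg = 3838 g.
Product at 90.8% available chlorine: 3838 / 0.908 = 4227 g.

4.23 kg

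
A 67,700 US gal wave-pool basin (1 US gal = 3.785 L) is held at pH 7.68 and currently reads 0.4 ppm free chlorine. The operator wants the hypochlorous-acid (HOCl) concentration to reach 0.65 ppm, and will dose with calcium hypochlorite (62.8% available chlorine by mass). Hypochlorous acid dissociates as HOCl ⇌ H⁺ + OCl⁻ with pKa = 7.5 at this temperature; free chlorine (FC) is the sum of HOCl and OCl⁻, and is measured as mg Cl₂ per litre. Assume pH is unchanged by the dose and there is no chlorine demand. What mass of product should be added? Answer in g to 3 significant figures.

503 g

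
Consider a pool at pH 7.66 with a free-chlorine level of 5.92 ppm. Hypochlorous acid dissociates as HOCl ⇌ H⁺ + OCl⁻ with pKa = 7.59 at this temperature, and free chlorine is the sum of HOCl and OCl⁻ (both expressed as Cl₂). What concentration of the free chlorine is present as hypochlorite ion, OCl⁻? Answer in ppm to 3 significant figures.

3.20 ppm

[OCl⁻]/[HOCl] = 10^(pH − pKa) = 10^(7.66 − 7.59) = 10^0.07 = 1.175.
Fraction as HOCl = 1 / (1 + 1.175) = 0.4598.
OCl⁻ = (1 − 0.4598) × 5.92 ppm = 3.198 ppm.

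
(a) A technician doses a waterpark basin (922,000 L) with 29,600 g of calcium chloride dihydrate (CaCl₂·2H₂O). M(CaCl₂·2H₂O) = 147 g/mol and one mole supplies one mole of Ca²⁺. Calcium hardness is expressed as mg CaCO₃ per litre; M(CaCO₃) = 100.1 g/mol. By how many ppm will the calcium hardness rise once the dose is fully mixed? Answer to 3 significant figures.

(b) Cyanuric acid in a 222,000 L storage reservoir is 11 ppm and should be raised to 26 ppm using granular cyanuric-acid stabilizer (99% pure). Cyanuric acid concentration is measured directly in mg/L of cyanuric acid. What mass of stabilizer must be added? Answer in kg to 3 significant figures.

(a) 21.9 ppm; (b) 3.36 kg

(a) Moles of Ca²⁺: 29,600 g ÷ 147 g/mol = 201.4 mol.
(a) As CaCO₃: 201.4 mol × 100.1 g/mol = 20,160 g.
(a) Rise: 20,160 g / 922,000 L × 1000 = 21.86 mg/L.

(b) CYA to add: (26 − 11) = 15 mg/L × 222,000 L = 3330 g cyanuric acid.
(b) At 99% purity: 3330 / 0.99 = 3364 g product.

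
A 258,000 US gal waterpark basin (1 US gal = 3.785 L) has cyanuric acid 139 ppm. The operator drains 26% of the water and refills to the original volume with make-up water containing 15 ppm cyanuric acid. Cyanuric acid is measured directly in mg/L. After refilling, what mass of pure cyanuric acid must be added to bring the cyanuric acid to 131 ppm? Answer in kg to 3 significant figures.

23.7 kg

Volume: 258,000 US gal × 3.785 L/gal = 976,530 L.
After draining 26% and refilling: 139 × 0.74 + 15 × 0.26 = 106.76 ppm.
Deficit to target: 131 − 106.76 = 24.24 mg/L.
Mass: 24.24 mg/L × 976,530 L = 23,670 g cyanuric acid.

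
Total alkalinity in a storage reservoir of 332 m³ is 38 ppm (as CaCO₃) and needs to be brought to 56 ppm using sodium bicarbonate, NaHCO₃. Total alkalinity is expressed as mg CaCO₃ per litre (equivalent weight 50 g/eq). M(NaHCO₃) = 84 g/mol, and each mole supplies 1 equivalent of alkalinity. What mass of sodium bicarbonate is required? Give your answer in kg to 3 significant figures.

Volume: 332 m³ = 332,000 L.
Alkalinity to add: (56 − 38) = 18 mg/L as CaCO₃ × 332,000 L = 5976 g as CaCO₃.
Equivalents: 5976 g ÷ 50 g/eq = 119.5 eq.
NaHCO₃ supplies 1 eq per mole → 119.5 mol.
Mass: 119.5 mol × 84 g/mol = 10,040 g.

10.0 kg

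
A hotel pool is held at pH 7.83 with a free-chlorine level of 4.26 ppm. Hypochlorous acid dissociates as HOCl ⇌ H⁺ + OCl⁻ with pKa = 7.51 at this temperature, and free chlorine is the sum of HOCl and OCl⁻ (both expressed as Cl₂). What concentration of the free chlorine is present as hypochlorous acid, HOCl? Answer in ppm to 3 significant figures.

1.38 ppm

[OCl⁻]/[HOCl] = 10^(pH − pKa) = 10^(7.83 − 7.51) = 10^0.32 = 2.089.
Fraction as HOCl = 1 / (1 + 2.089) = 0.3237.
HOCl = 0.3237 × 4.26 ppm = 1.379 ppm.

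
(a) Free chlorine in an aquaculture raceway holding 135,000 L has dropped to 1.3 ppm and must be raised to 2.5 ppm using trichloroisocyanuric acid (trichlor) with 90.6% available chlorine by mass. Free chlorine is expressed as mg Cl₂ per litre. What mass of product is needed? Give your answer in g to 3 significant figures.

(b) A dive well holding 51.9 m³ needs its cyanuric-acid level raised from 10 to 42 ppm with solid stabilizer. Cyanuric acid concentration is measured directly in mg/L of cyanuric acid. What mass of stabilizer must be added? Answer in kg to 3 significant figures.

(a) 179 g; (b) 1.66 kg

(a) Chlorine deficit: 2.5 − 1.3 = 1.2 ppm = 1.2 mg/L as Cl₂.
(a) Cl₂ equivalent needed: 1.2 mg/L × 135,000 L = 162,000 mg = 162 g.
(a) Product at 90.6% available chlorine: 162 / 0.906 = 178.8 g.

(b) Volume: 51.9 m³ = 51,900 L.
(b) CYA to add: (42 − 10) = 32 mg/L × 51,900 L = 1661 g cyanuric acid.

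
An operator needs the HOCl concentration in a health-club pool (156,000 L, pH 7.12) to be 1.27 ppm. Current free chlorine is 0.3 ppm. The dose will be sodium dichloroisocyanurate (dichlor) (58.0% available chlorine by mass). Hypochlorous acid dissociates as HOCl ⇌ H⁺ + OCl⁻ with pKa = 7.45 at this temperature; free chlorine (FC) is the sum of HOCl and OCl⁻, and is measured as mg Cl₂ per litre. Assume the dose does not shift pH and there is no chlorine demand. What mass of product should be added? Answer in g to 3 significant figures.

421 g

[OCl⁻]/[HOCl] = 10^(pH − pKa) = 10^(7.12 − 7.45) = 0.4677; fraction as HOCl = 1/(1 + 0.4677) = 0.6813.
Free chlorine required for 1.27 ppm HOCl: 1.27 / 0.6813 = 1.864 ppm.
FC to add: 1.864 − 0.3 = 1.564 mg/L as Cl₂.
Cl₂ equivalent: 1.564 mg/L × 156,000 L = 244 g.
Product at 58.0% available Cl: 244 / 0.58 = 420.7 g.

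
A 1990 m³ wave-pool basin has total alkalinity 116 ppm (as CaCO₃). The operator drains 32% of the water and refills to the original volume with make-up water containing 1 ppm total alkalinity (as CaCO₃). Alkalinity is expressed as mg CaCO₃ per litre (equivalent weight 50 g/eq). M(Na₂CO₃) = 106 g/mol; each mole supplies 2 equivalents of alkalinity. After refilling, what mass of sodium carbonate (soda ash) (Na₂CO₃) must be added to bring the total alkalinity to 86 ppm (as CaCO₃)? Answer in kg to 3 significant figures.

Volume: 1990 m³ = 1,990,000 L.
After draining 32% and refilling: 116 × 0.68 + 1 × 0.32 = 79.2 ppm.
Deficit to target: 86 − 79.2 = 6.8 mg/L.
As CaCO₃: 6.8 mg/L × 1,990,000 L = 13,530 g; ÷ 50 g/eq ÷ 2 = 135.3 mol Na₂CO₃.
Mass: 135.3 × 106 = 14,340 g.

14.3 kg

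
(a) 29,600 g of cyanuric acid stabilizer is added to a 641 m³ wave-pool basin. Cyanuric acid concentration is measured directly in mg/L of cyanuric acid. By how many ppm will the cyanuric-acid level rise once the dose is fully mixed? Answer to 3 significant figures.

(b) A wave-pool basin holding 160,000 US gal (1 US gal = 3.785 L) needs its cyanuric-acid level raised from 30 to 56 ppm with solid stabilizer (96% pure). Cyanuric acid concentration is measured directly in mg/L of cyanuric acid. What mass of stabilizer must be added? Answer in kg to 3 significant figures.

(a) 46.2 ppm; (b) 16.4 kg

(a) Volume: 641 m³ = 641,000 L.
(a) Rise: 29,600 g / 641,000 L × 1000 = 46.18 mg/L.

(b) Volume: 160,000 US gal × 3.785 L/gal = 605,600 L.
(b) CYA to add: (56 − 30) = 26 mg/L × 605,600 L = 15,750 g cyanuric acid.
(b) At 96% purity: 15,750 / 0.96 = 16,400 g product.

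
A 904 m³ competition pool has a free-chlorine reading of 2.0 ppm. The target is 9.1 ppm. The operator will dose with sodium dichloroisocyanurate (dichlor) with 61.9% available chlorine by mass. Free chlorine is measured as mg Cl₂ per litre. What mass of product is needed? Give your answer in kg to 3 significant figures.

10.4 kg

Volume: 904 m³ = 904,000 L.
Chlorine deficit: 9.1 − 2.0 = 7.1 ppm = 7.1 mg/L as Cl₂.
Cl₂ equivalent needed: 7.1 mg/L × 904,000 L = 6,418,000 mg = 6418 g.
Product at 61.9% available chlorine: 6418 / 0.619 = 10,370 g.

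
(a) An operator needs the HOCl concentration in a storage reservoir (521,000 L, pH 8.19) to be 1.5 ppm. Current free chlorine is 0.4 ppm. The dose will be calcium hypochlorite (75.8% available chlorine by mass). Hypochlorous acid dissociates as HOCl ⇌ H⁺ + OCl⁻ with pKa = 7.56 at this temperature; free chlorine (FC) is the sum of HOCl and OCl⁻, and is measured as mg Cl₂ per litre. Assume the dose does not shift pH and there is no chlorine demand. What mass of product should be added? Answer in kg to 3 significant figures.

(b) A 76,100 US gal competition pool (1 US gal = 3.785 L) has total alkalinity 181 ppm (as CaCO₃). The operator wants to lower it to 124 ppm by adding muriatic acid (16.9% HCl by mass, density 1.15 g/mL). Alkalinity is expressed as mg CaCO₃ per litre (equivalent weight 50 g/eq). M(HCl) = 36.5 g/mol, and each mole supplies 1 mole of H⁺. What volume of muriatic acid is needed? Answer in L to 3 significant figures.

(a) 5.15 kg; (b) 61.7 L

(a) [OCl⁻]/[HOCl] = 10^(pH − pKa) = 10^(8.19 − 7.56) = 4.266; fraction as HOCl = 1/(1 + 4.266) = 0.1899.
(a) Free chlorine required for 1.5 ppm HOCl: 1.5 / 0.1899 = 7.899 ppm.
(a) FC to add: 7.899 − 0.4 = 7.499 mg/L as Cl₂.
(a) Cl₂ equivalent: 7.499 mg/L × 521,000 L = 3907 g.
(a) Product at 75.8% available Cl: 3907 / 0.758 = 5154 g.

(b) Volume: 76,100 US gal × 3.785 L/gal = 288,038 L.
(b) Alkalinity to neutralize: (181 − 124) = 57 mg/L as CaCO₃ × 288,038 L = 16,420 g as CaCO₃.
(b) Equivalents of H⁺ required: 16,420 ÷ 50 g/eq = 328.4 eq = 328.4 mol HCl.
(b) Mass of HCl: 328.4 × 36.5 = 11,990 g.
(b) Mass of 16.9% solution: 11,990 / 0.169 = 70,920 g.
(b) Volume: 70,920 g ÷ 1.15 g/mL = 61,670 mL.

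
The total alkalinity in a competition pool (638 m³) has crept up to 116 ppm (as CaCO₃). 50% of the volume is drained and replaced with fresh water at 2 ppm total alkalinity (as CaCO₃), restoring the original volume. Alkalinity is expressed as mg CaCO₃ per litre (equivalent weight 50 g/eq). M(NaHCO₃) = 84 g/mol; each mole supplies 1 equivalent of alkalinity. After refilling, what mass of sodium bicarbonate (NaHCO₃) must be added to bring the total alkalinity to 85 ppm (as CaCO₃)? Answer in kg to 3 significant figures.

Volume: 638 m³ = 638,000 L.
After draining 50% and refilling: 116 × 0.50 + 2 × 0.50 = 59 ppm.
Deficit to target: 85 − 59 = 26 mg/L.
As CaCO₃: 26 mg/L × 638,000 L = 16,590 g; ÷ 50 g/eq ÷ 1 = 331.8 mol NaHCO₃.
Mass: 331.8 × 84 = 27,870 g.

27.9 kg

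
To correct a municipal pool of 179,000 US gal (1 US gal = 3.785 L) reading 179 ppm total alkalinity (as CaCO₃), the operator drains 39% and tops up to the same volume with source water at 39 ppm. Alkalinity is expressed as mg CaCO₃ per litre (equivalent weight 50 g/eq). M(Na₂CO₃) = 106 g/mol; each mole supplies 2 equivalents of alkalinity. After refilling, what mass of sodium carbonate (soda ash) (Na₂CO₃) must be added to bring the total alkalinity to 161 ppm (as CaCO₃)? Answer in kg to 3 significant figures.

Volume: 179,000 US gal × 3.785 L/gal = 677,515 L.
After draining 39% and refilling: 179 × 0.61 + 39 × 0.39 = 124.4 ppm.
Deficit to target: 161 − 124.4 = 36.6 mg/L.
As CaCO₃: 36.6 mg/L × 677,515 L = 24,800 g; ÷ 50 g/eq ÷ 2 = 248 mol Na₂CO₃.
Mass: 248 × 106 = 26,280 g.

26.3 kg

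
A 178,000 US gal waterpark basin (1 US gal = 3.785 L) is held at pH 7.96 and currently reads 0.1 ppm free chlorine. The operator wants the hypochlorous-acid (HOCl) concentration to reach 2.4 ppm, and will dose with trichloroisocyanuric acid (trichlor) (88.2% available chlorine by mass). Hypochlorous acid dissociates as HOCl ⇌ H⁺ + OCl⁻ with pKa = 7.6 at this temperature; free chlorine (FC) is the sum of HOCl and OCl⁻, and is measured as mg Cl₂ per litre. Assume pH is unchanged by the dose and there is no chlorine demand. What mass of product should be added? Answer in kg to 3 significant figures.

5.96 kg

Volume: 178,000 US gal × 3.785 L/gal = 673,730 L.
[OCl⁻]/[HOCl] = 10^(pH − pKa) = 10^(7.96 − 7.6) = 2.291; fraction as HOCl = 1/(1 + 2.291) = 0.3039.
Free chlorine required for 2.4 ppm HOCl: 2.4 / 0.3039 = 7.898 ppm.
FC to add: 7.898 − 0.1 = 7.798 mg/L as Cl₂.
Cl₂ equivalent: 7.798 mg/L × 673,730 L = 5254 g.
Product at 88.2% available Cl: 5254 / 0.882 = 5957 g.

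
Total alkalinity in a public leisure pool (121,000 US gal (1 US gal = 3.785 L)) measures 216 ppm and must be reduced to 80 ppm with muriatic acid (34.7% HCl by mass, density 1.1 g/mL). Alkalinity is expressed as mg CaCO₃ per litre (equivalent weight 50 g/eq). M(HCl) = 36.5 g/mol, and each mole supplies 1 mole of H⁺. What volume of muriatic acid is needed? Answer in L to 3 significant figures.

Volume: 121,000 US gal × 3.785 L/gal = 457,985 L.
Alkalinity to neutralize: (216 − 80) = 136 mg/L as CaCO₃ × 457,985 L = 62,290 g as CaCO₃.
Equivalents of H⁺ required: 62,290 ÷ 50 g/eq = 1246 eq = 1246 mol HCl.
Mass of HCl: 1246 × 36.5 = 45,470 g.
Mass of 34.7% solution: 45,470 / 0.347 = 131,000 g.
Volume: 131,000 g ÷ 1.1 g/mL = 119,100 mL.

119 L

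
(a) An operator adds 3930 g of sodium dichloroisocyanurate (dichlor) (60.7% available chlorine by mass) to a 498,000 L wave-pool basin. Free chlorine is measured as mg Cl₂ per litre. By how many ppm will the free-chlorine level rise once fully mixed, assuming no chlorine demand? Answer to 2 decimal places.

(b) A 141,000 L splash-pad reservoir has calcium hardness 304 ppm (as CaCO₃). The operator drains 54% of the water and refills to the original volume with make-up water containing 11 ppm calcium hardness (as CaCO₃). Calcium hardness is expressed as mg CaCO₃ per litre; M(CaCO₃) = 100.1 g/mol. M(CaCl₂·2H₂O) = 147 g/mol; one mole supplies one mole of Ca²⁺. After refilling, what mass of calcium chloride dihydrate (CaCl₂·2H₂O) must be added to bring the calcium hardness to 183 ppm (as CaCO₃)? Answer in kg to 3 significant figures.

(a) 4.79 ppm; (b) 7.71 kg

(a) Available chlorine delivered: 3930 g × 0.607 = 2386 g as Cl₂.
(a) Concentration rise: 2386 g / 498,000 L = 4.79 mg/L = 4.79 ppm.

(b) After draining 54% and refilling: 304 × 0.46 + 11 × 0.54 = 145.78 ppm.
(b) Deficit to target: 183 − 145.78 = 37.22 mg/L.
(b) As CaCO₃: 37.22 mg/L × 141,000 L = 5248 g; ÷ 100.1 = 52.43 mol Ca²⁺.
(b) Mass: 52.43 × 147 = 7707 g.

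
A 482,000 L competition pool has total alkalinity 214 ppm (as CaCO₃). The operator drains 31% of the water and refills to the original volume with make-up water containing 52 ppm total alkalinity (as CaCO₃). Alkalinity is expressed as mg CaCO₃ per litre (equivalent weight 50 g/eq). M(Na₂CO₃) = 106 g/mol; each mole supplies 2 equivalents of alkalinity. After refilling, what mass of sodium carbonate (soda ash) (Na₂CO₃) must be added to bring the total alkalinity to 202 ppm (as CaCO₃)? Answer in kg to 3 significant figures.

19.5 kg

After draining 31% and refilling: 214 × 0.69 + 52 × 0.31 = 163.78 ppm.
Deficit to target: 202 − 163.78 = 38.22 mg/L.
As CaCO₃: 38.22 mg/L × 482,000 L = 18,420 g; ÷ 50 g/eq ÷ 2 = 184.2 mol Na₂CO₃.
Mass: 184.2 × 106 = 19,530 g.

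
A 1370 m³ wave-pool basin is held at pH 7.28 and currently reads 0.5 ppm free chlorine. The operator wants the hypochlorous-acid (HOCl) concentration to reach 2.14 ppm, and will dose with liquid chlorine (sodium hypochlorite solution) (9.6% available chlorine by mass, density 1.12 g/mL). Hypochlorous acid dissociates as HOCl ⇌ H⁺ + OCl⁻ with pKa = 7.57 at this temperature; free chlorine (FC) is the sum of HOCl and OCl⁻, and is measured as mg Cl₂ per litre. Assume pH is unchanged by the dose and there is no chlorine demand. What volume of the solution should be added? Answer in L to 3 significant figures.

34.9 L

Volume: 1370 m³ = 1,370,000 L.
[OCl⁻]/[HOCl] = 10^(pH − pKa) = 10^(7.28 − 7.57) = 0.5129; fraction as HOCl = 1/(1 + 0.5129) = 0.661.
Free chlorine required for 2.14 ppm HOCl: 2.14 / 0.661 = 3.238 ppm.
FC to add: 3.238 − 0.5 = 2.738 mg/L as Cl₂.
Cl₂ equivalent: 2.738 mg/L × 1,370,000 L = 3750 g.
Product at 9.6% available Cl: 3750 / 0.096 = 39,070 g.
Volume: 39,070 g ÷ 1.12 g/mL = 34,880 mL.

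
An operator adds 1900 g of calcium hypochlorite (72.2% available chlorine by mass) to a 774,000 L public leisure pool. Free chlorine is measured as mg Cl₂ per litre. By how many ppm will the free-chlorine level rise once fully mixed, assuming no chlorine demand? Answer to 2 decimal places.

1.77 ppm

Available chlorine delivered: 1900 g × 0.722 = 1372 g as Cl₂.
Concentration rise: 1372 g / 774,000 L = 1.772 mg/L = 1.77 ppm.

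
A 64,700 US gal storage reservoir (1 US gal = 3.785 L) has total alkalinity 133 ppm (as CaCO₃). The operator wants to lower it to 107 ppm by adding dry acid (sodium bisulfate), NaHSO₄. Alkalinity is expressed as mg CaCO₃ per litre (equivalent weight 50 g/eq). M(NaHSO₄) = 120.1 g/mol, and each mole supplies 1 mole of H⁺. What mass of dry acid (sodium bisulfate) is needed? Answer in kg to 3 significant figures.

Volume: 64,700 US gal × 3.785 L/gal = 244,890 L.
Alkalinity to neutralize: (133 − 107) = 26 mg/L as CaCO₃ × 244,890 L = 6367 g as CaCO₃.
Equivalents of H⁺ required: 6367 ÷ 50 g/eq = 127.3 eq = 127.3 mol NaHSO₄.
Mass of NaHSO₄: 127.3 × 120.1 = 15,290 g.

15.3 kg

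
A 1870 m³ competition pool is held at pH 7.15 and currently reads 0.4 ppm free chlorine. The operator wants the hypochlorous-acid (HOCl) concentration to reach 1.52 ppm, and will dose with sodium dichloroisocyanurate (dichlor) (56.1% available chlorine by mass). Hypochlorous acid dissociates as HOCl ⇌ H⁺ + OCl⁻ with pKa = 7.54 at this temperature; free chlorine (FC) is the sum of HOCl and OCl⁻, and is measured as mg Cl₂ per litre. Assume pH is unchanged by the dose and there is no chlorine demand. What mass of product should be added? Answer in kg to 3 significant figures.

5.80 kg

Volume: 1870 m³ = 1,870,000 L.
[OCl⁻]/[HOCl] = 10^(pH − pKa) = 10^(7.15 − 7.54) = 0.4074; fraction as HOCl = 1/(1 + 0.4074) = 0.7105.
Free chlorine required for 1.52 ppm HOCl: 1.52 / 0.7105 = 2.139 ppm.
FC to add: 2.139 − 0.4 = 1.739 mg/L as Cl₂.
Cl₂ equivalent: 1.739 mg/L × 1,870,000 L = 3252 g.
Product at 56.1% available Cl: 3252 / 0.561 = 5797 g.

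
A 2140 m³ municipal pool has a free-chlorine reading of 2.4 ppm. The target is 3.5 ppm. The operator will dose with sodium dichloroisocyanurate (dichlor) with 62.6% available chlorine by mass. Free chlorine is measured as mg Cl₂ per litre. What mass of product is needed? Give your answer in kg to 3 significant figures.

3.76 kg

Volume: 2140 m³ = 2,140,000 L.
Chlorine deficit: 3.5 − 2.4 = 1.1 ppm = 1.1 mg/L as Cl₂.
Cl₂ equivalent needed: 1.1 mg/L × 2,140,000 L = 2,354,000 mg = 2354 g.
Product at 62.6% available chlorine: 2354 / 0.626 = 3760 g.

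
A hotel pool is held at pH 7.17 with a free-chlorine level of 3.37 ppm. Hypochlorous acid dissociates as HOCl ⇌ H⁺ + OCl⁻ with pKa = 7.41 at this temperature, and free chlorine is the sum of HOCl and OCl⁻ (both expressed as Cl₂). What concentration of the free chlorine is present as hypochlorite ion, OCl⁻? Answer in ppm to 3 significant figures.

[OCl⁻]/[HOCl] = 10^(pH − pKa) = 10^(7.17 − 7.41) = 10^-0.24 = 0.5754.
Fraction as HOCl = 1 / (1 + 0.5754) = 0.6347.
OCl⁻ = (1 − 0.6347) × 3.37 ppm = 1.231 ppm.

1.23 ppm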